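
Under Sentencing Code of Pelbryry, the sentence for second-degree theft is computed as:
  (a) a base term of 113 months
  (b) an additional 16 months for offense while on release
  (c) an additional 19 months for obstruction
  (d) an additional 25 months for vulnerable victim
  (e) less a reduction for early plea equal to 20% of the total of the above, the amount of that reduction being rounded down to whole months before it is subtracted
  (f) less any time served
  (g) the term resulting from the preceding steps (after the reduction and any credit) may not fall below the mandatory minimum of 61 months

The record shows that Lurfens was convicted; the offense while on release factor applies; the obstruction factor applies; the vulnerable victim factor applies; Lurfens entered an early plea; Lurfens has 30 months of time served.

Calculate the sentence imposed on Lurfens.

109 months

Offense while on release enhancement: +16 months
Obstruction enhancement: +19 months
Vulnerable victim enhancement: +25 months
Adjusted term: 113 months + 16 months + 19 months + 25 months = 173 months
Early plea reduction: 20% of 173 months = 34 months (rounded down)
After reduction: 173 − 34 = 139 months
Less time served: 139 months − 30 months = 109 months
Minimum 61 months: 109 months meets the minimum, no increase.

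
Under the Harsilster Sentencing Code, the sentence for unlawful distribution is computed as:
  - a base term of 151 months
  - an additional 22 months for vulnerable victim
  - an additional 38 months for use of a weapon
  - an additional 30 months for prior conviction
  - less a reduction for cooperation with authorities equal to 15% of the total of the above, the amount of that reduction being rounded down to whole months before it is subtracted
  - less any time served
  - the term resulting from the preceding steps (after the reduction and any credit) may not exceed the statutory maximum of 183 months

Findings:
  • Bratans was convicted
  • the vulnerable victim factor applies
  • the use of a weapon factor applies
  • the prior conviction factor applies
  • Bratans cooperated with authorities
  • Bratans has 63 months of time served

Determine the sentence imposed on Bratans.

Sentence: 142 months

Vulnerable victim enhancement: +22 months
Use of a weapon enhancement: +38 months
Prior conviction enhancement: +30 months
Adjusted term: 151 months + 22 months + 38 months + 30 months = 241 months
Cooperation with authorities reduction: 15% of 241 months = 36 months (rounded down)
After reduction: 241 − 36 = 205 months
Less time served: 205 months − 63 months = 142 months
Cap at 183 months: 142 months is within the cap, no reduction.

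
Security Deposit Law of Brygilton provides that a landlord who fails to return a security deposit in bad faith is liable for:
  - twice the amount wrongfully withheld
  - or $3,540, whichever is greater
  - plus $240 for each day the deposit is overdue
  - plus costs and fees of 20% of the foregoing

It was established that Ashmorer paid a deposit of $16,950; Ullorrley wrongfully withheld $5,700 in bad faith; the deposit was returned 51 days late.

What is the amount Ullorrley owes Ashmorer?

Doubled: 2 × $5,700 = $11,400
Minimum $3,540: $11,400 meets the minimum, no increase.
Late-return penalty: 51 × $240 = $12,240
Damages plus late penalty: $11,400 + $12,240 = $23,640
Costs and fees: 20% of $23,640 = $4,728
Total recovery: $23,640 + $4,728 = $28,368

$28,368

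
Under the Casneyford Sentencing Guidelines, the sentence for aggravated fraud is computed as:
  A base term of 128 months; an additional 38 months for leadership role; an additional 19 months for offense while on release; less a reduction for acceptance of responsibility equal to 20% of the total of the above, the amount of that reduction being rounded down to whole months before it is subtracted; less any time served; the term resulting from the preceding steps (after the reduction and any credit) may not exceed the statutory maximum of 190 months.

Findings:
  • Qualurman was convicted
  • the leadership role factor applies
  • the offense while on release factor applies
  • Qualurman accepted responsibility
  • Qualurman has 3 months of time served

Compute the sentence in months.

Leadership role enhancement: +38 months
Offense while on release enhancement: +19 months
Adjusted term: 128 months + 38 months + 19 months = 185 months
Acceptance of responsibility reduction: 20% of 185 months = 37 months (rounded down)
After reduction: 185 − 37 = 148 months
Less time served: 148 months − 3 months = 145 months
Cap at 190 months: 145 months is within the cap, no reduction.

145 months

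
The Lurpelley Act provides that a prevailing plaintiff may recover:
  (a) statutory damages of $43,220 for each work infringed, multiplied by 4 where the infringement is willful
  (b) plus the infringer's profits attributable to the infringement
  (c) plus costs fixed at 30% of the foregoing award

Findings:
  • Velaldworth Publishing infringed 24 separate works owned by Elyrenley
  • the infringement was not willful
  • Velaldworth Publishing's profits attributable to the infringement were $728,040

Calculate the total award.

$2,294,916

Statutory damages: 24 × $43,220 = $1,037,280
Infringement not willful: no ×4 enhancement.
Combined award: $1,037,280 + $728,040 = $1,765,320
Costs: 30% of $1,765,320 = $529,596
Award plus costs: $1,765,320 + $529,596 = $2,294,916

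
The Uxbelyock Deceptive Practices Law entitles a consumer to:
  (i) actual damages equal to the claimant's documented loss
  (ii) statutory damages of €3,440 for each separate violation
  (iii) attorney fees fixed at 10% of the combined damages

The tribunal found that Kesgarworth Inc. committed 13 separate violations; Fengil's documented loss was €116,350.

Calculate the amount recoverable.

Statutory damages: 13 × €3,440 = €44,720
Combined damages: €116,350 + €44,720 = €161,070
Attorney fees: 10% of €161,070 = €16,107
Total recovery: €161,070 + €16,107 = €177,177

Total recovery: €177,177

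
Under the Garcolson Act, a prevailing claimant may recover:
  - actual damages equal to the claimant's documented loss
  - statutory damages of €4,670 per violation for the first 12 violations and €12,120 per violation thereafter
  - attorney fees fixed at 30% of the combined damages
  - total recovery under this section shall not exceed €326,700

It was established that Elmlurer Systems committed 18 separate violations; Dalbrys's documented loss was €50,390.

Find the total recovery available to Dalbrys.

First 12 violations: 12 × €4,670 = €56,040
Remaining violations: (18 − 12) × €12,120 = €72,720
Statutory damages: €56,040 + €72,720 = €128,760
Combined damages: €50,390 + €128,760 = €179,150
Attorney fees: 30% of €179,150 = €53,745
Total before cap: €179,150 + €53,745 = €232,895
Cap at €326,700: €232,895 is within the cap, no reduction.

Total recovery: €232,895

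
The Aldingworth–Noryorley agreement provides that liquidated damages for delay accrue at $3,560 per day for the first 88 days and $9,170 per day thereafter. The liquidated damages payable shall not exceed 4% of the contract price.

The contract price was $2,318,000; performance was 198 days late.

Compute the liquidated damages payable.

$92,720

First 88 days: 88 × $3,560 = $313,280
Remaining days: (198 − 88) × $9,170 = $1,008,700
Accrued per-day damages: $313,280 + $1,008,700 = $1,321,980
Cap: 4% of $2,318,000 = $92,720
Cap at $92,720: $1,321,980 exceeds the cap → $92,720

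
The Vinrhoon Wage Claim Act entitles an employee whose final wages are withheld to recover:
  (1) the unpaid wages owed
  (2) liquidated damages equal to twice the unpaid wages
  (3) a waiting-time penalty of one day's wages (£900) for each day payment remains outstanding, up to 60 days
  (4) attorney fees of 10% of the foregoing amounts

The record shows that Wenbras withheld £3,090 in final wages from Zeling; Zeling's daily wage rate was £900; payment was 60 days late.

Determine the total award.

Doubled: 2 × £3,090 = £6,180
Penalty days: min(60, 60) = 60
Waiting-time penalty: 60 × £900 = £54,000
Subtotal: £3,090 + £6,180 + £54,000 = £63,270
Attorney fees: 10% of £63,270 = £6,327
Total award: £63,270 + £6,327 = £69,597

Total award: £69,597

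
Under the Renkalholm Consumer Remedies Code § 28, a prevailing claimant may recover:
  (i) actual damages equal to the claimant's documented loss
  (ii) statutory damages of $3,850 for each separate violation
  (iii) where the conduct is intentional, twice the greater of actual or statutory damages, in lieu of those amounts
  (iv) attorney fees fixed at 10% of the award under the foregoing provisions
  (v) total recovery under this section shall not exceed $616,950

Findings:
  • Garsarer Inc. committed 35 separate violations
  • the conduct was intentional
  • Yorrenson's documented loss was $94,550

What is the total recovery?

Statutory damages: 35 × $3,850 = $134,750
Greater of actual damages ($94,550) or statutory damages ($134,750): $134,750
Doubled: 2 × $134,750 = $269,500
Attorney fees: 10% of $269,500 = $26,950
Total before cap: $269,500 + $26,950 = $296,450
Cap at $616,950: $296,450 is within the cap, no reduction.

Total recovery: $296,450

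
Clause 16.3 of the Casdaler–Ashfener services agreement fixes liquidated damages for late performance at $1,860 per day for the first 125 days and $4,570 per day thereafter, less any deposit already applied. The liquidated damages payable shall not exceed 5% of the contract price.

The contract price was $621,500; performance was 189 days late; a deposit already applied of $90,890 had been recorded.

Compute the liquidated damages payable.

First 125 days: 125 × $1,860 = $232,500
Remaining days: (189 − 125) × $4,570 = $292,480
Accrued per-day damages: $232,500 + $292,480 = $524,980
Less deposit already applied: $524,980 − $90,890 = $434,090
Cap: 5% of $621,500 = $31,075
Cap at $31,075: $434,090 exceeds the cap → $31,075

Liquidated damages: $31,075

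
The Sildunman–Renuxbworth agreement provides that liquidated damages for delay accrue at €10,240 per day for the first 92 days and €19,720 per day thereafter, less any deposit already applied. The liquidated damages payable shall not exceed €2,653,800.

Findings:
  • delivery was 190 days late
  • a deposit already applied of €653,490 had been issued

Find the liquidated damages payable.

First 92 days: 92 × €10,240 = €942,080
Remaining days: (190 − 92) × €19,720 = €1,932,560
Accrued per-day damages: €942,080 + €1,932,560 = €2,874,640
Less deposit already applied: €2,874,640 − €653,490 = €2,221,150
Cap at €2,653,800: €2,221,150 is within the cap, no reduction.

€2,221,150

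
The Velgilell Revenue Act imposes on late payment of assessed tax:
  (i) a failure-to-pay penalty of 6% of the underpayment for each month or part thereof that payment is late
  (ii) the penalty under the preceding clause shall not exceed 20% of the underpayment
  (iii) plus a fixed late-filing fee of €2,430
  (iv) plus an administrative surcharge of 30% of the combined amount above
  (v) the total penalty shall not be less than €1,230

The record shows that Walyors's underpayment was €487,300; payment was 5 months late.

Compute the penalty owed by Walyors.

Accrued rate: 6% × 5 = 30%, capped at 20% → 20%
Failure-to-pay penalty: 20% of €487,300 = €97,460
Penalty before surcharge: €97,460 + €2,430 = €99,890
Administrative surcharge: 30% of €99,890 = €29,967
Total penalty: €99,890 + €29,967 = €129,857
Minimum €1,230: €129,857 meets the minimum, no increase.

€129,857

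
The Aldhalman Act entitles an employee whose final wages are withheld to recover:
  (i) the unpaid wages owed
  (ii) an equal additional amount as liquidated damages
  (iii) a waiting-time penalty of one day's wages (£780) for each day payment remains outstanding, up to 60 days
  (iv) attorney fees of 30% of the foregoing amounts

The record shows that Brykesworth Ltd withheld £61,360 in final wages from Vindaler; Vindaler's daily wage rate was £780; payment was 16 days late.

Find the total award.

£175,760

Liquidated damages (equal amount): £61,360
Penalty days: min(16, 60) = 16
Waiting-time penalty: 16 × £780 = £12,480
Subtotal: £61,360 + £61,360 + £12,480 = £135,200
Attorney fees: 30% of £135,200 = £40,560
Total award: £135,200 + £40,560 = £175,760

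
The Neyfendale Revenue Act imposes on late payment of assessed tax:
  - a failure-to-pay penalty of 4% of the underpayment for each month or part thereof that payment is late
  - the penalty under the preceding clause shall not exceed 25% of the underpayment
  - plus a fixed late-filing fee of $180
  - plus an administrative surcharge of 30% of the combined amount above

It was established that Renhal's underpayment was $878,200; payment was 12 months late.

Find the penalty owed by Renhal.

Penalty: $285,649

Accrued rate: 4% × 12 = 48%, capped at 25% → 25%
Failure-to-pay penalty: 25% of $878,200 = $219,550
Penalty before surcharge: $219,550 + $180 = $219,730
Administrative surcharge: 30% of $219,730 = $65,919
Total penalty: $219,730 + $65,919 = $285,649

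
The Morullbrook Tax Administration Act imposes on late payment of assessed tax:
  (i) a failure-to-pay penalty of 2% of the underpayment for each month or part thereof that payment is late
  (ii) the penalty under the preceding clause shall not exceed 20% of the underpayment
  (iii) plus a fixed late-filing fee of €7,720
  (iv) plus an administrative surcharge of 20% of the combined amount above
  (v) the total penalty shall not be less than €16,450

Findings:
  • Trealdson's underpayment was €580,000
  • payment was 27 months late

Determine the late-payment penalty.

€148,464

Accrued rate: 2% × 27 = 54%, capped at 20% → 20%
Failure-to-pay penalty: 20% of €580,000 = €116,000
Penalty before surcharge: €116,000 + €7,720 = €123,720
Administrative surcharge: 20% of €123,720 = €24,744
Total penalty: €123,720 + €24,744 = €148,464
Minimum €16,450: €148,464 meets the minimum, no increase.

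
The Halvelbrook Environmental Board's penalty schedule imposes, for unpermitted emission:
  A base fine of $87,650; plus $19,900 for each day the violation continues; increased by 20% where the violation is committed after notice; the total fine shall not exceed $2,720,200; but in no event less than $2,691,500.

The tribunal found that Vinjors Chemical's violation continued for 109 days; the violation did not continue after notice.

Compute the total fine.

Civil penalty: $2,691,500

Per-day component: 109 × $19,900 = $2,169,100
Base plus per-day: $87,650 + $2,169,100 = $2,256,750
The violation did not continue after notice: no 20% increase.
Cap at $2,720,200: $2,256,750 is within the cap, no reduction.
Minimum $2,691,500: $2,256,750 is below the minimum → $2,691,500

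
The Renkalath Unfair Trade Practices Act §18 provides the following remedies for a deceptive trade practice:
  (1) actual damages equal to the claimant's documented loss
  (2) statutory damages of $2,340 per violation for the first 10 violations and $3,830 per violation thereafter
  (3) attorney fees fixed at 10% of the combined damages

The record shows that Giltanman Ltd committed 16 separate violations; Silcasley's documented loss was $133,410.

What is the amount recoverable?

First 10 violations: 10 × $2,340 = $23,400
Remaining violations: (16 − 10) × $3,830 = $22,980
Statutory damages: $23,400 + $22,980 = $46,380
Combined damages: $133,410 + $46,380 = $179,790
Attorney fees: 10% of $179,790 = $17,979
Total recovery: $179,790 + $17,979 = $197,769

$197,769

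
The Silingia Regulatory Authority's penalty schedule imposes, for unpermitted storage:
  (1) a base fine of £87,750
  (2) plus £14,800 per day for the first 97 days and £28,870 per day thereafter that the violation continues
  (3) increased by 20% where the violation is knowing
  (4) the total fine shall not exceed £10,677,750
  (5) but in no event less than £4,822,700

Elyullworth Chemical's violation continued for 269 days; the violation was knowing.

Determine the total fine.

First 97 days: 97 × £14,800 = £1,435,600
Remaining days: (269 − 97) × £28,870 = £4,965,640
Per-day component: £1,435,600 + £4,965,640 = £6,401,240
Base plus per-day: £87,750 + £6,401,240 = £6,488,990
Enhancement: 20% of £6,488,990 = £1,297,798
Enhanced fine: £6,488,990 + £1,297,798 = £7,786,788
Cap at £10,677,750: £7,786,788 is within the cap, no reduction.
Minimum £4,822,700: £7,786,788 meets the minimum, no increase.

£7,786,788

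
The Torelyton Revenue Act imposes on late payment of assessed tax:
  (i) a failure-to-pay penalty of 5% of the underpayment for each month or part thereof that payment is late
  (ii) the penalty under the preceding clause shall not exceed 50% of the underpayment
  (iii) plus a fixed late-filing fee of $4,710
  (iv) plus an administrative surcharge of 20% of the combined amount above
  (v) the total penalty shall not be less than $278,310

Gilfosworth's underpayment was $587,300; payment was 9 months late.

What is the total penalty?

Accrued rate: 5% × 9 = 45%, capped at 50% → 45%
Failure-to-pay penalty: 45% of $587,300 = $264,285
Penalty before surcharge: $264,285 + $4,710 = $268,995
Administrative surcharge: 20% of $268,995 = $53,799
Total penalty: $268,995 + $53,799 = $322,794
Minimum $278,310: $322,794 meets the minimum, no increase.

$322,794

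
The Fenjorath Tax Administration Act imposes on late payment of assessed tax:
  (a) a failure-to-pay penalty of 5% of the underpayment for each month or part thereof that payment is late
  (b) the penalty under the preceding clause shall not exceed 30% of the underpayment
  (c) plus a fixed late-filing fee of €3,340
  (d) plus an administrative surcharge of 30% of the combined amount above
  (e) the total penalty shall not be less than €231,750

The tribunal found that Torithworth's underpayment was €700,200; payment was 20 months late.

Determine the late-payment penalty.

Accrued rate: 5% × 20 = 100%, capped at 30% → 30%
Failure-to-pay penalty: 30% of €700,200 = €210,060
Penalty before surcharge: €210,060 + €3,340 = €213,400
Administrative surcharge: 30% of €213,400 = €64,020
Total penalty: €213,400 + €64,020 = €277,420
Minimum €231,750: €277,420 meets the minimum, no increase.

€277,420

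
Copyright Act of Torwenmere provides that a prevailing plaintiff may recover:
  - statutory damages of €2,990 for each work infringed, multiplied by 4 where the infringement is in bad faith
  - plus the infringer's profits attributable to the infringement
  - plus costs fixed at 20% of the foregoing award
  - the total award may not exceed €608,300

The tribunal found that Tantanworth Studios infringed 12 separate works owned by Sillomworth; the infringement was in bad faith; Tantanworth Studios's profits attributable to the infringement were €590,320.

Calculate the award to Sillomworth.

Award: €608,300

Statutory damages: 12 × €2,990 = €35,880
Multiplied by 4: 4 × €35,880 = €143,520
Combined award: €143,520 + €590,320 = €733,840
Costs: 20% of €733,840 = €146,768
Award plus costs: €733,840 + €146,768 = €880,608
Cap at €608,300: €880,608 exceeds the cap → €608,300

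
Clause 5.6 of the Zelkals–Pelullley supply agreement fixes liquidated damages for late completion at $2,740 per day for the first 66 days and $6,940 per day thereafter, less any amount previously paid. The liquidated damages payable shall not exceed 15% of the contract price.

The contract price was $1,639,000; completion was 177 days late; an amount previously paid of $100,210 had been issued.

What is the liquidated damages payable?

$245,850

First 66 days: 66 × $2,740 = $180,840
Remaining days: (177 − 66) × $6,940 = $770,340
Accrued per-day damages: $180,840 + $770,340 = $951,180
Less amount previously paid: $951,180 − $100,210 = $850,970
Cap: 15% of $1,639,000 = $245,850
Cap at $245,850: $850,970 exceeds the cap → $245,850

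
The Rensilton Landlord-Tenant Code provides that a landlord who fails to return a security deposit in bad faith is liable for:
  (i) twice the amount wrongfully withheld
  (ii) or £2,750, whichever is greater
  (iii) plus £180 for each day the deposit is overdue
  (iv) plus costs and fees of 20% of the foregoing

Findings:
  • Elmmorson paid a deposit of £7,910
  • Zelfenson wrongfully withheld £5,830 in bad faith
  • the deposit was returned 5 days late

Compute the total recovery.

£15,072

Doubled: 2 × £5,830 = £11,660
Minimum £2,750: £11,660 meets the minimum, no increase.
Late-return penalty: 5 × £180 = £900
Damages plus late penalty: £11,660 + £900 = £12,560
Costs and fees: 20% of £12,560 = £2,512
Total recovery: £12,560 + £2,512 = £15,072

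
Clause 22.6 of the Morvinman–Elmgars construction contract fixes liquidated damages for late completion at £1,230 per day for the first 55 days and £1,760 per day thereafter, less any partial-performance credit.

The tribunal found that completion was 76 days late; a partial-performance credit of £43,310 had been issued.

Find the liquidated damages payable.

First 55 days: 55 × £1,230 = £67,650
Remaining days: (76 − 55) × £1,760 = £36,960
Accrued per-day damages: £67,650 + £36,960 = £104,610
Less partial-performance credit: £104,610 − £43,310 = £61,300

£61,300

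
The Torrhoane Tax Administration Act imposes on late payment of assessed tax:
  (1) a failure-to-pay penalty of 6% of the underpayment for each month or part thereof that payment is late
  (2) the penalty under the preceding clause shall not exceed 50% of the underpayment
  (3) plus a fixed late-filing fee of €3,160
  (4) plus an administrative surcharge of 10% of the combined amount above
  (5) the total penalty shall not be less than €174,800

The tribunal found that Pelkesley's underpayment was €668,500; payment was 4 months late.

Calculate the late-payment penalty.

Accrued rate: 6% × 4 = 24%, capped at 50% → 24%
Failure-to-pay penalty: 24% of €668,500 = €160,440
Penalty before surcharge: €160,440 + €3,160 = €163,600
Administrative surcharge: 10% of €163,600 = €16,360
Total penalty: €163,600 + €16,360 = €179,960
Minimum €174,800: €179,960 meets the minimum, no increase.

€179,960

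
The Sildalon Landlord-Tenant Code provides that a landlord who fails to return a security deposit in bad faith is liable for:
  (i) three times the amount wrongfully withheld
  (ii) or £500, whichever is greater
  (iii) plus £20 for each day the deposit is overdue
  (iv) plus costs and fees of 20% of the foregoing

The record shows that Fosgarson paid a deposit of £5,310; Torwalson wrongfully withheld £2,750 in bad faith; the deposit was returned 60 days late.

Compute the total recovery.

£11,340

Trebled: 3 × £2,750 = £8,250
Minimum £500: £8,250 meets the minimum, no increase.
Late-return penalty: 60 × £20 = £1,200
Damages plus late penalty: £8,250 + £1,200 = £9,450
Costs and fees: 20% of £9,450 = £1,890
Total recovery: £9,450 + £1,890 = £11,340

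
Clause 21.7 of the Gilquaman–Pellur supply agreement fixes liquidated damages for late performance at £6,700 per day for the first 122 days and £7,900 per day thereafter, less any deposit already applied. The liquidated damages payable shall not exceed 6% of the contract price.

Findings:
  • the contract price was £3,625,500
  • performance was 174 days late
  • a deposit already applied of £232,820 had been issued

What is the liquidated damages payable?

Liquidated damages: £217,530

First 122 days: 122 × £6,700 = £817,400
Remaining days: (174 − 122) × £7,900 = £410,800
Accrued per-day damages: £817,400 + £410,800 = £1,228,200
Less deposit already applied: £1,228,200 − £232,820 = £995,380
Cap: 6% of £3,625,500 = £217,530
Cap at £217,530: £995,380 exceeds the cap → £217,530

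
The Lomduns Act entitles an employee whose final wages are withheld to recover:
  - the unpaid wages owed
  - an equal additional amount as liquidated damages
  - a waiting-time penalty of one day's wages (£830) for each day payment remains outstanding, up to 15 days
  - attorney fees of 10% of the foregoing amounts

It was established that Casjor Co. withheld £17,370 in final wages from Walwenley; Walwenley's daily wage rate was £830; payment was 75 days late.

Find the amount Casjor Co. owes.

Liquidated damages (equal amount): £17,370
Penalty days: min(75, 15) = 15
Waiting-time penalty: 15 × £830 = £12,450
Subtotal: £17,370 + £17,370 + £12,450 = £47,190
Attorney fees: 10% of £47,190 = £4,719
Total award: £47,190 + £4,719 = £51,909

£51,909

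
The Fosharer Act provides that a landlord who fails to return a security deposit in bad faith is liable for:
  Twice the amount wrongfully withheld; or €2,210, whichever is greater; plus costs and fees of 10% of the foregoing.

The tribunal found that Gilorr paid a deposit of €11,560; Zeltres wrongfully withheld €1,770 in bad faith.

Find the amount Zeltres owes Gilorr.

€3,894

Doubled: 2 × €1,770 = €3,540
Minimum €2,210: €3,540 meets the minimum, no increase.
Costs and fees: 10% of €3,540 = €354
Total recovery: €3,540 + €354 = €3,894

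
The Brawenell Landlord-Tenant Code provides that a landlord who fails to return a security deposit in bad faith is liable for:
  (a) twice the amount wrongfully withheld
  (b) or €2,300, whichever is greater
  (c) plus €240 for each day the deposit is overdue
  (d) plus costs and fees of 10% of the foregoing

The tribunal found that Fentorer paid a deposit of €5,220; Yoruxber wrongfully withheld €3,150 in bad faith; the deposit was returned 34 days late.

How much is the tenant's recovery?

Doubled: 2 × €3,150 = €6,300
Minimum €2,300: €6,300 meets the minimum, no increase.
Late-return penalty: 34 × €240 = €8,160
Damages plus late penalty: €6,300 + €8,160 = €14,460
Costs and fees: 10% of €14,460 = €1,446
Total recovery: €14,460 + €1,446 = €15,906

€15,906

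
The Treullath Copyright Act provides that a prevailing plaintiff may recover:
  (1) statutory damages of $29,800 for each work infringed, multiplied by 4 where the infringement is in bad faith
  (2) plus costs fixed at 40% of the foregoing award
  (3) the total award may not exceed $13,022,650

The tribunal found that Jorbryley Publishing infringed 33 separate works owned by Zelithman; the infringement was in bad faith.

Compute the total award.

Statutory damages: 33 × $29,800 = $983,400
Multiplied by 4: 4 × $983,400 = $3,933,600
Costs: 40% of $3,933,600 = $1,573,440
Award plus costs: $3,933,600 + $1,573,440 = $5,507,040
Cap at $13,022,650: $5,507,040 is within the cap, no reduction.

$5,507,040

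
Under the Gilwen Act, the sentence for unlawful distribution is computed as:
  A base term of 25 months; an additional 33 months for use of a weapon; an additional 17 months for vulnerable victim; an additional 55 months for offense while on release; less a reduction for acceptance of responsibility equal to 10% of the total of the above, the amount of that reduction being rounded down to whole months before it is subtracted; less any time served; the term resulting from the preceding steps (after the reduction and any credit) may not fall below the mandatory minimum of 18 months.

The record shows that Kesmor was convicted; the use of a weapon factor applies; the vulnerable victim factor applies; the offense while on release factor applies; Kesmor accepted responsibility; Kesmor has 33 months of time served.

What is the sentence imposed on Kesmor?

Sentence: 84 months

Use of a weapon enhancement: +33 months
Vulnerable victim enhancement: +17 months
Offense while on release enhancement: +55 months
Adjusted term: 25 months + 33 months + 17 months + 55 months = 130 months
Acceptance of responsibility reduction: 10% of 130 months = 13 months (rounded down)
After reduction: 130 − 13 = 117 months
Less time served: 117 months − 33 months = 84 months
Minimum 18 months: 84 months meets the minimum, no increase.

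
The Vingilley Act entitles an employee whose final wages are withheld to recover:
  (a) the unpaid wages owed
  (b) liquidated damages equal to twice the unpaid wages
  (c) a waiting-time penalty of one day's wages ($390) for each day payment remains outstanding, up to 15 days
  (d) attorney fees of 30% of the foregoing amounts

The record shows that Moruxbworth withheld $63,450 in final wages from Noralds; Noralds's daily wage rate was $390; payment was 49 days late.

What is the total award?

Doubled: 2 × $63,450 = $126,900
Penalty days: min(49, 15) = 15
Waiting-time penalty: 15 × $390 = $5,850
Subtotal: $63,450 + $126,900 + $5,850 = $196,200
Attorney fees: 30% of $196,200 = $58,860
Total award: $196,200 + $58,860 = $255,060

Total award: $255,060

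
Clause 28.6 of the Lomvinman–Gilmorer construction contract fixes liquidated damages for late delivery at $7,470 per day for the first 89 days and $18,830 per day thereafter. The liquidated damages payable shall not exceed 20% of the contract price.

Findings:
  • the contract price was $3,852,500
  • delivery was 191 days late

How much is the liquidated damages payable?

First 89 days: 89 × $7,470 = $664,830
Remaining days: (191 − 89) × $18,830 = $1,920,660
Accrued per-day damages: $664,830 + $1,920,660 = $2,585,490
Cap: 20% of $3,852,500 = $770,500
Cap at $770,500: $2,585,490 exceeds the cap → $770,500

$770,500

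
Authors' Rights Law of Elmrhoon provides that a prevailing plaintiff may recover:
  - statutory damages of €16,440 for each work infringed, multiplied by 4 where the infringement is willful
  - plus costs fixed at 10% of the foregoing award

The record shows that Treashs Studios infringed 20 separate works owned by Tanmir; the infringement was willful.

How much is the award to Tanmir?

Statutory damages: 20 × €16,440 = €328,800
Multiplied by 4: 4 × €328,800 = €1,315,200
Costs: 10% of €1,315,200 = €131,520
Award plus costs: €1,315,200 + €131,520 = €1,446,720

Award: €1,446,720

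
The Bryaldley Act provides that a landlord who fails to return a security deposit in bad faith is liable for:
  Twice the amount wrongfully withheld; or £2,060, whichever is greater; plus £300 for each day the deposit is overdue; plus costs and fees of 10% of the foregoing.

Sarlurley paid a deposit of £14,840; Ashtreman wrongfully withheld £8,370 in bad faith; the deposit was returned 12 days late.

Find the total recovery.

£22,374

Doubled: 2 × £8,370 = £16,740
Minimum £2,060: £16,740 meets the minimum, no increase.
Late-return penalty: 12 × £300 = £3,600
Damages plus late penalty: £16,740 + £3,600 = £20,340
Costs and fees: 10% of £20,340 = £2,034
Total recovery: £20,340 + £2,034 = £22,374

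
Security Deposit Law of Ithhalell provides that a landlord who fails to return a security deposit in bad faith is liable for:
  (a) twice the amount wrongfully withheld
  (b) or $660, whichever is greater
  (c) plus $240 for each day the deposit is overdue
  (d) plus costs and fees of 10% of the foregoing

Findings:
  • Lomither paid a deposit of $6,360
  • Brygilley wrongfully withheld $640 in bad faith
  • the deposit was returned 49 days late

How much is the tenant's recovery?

$14,344

Doubled: 2 × $640 = $1,280
Minimum $660: $1,280 meets the minimum, no increase.
Late-return penalty: 49 × $240 = $11,760
Damages plus late penalty: $1,280 + $11,760 = $13,040
Costs and fees: 10% of $13,040 = $1,304
Total recovery: $13,040 + $1,304 = $14,344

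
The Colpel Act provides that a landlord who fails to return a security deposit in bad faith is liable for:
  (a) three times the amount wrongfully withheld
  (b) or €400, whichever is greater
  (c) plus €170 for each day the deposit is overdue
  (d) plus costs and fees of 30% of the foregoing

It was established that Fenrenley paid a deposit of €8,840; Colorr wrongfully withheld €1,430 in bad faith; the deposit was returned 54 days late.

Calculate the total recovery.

Trebled: 3 × €1,430 = €4,290
Minimum €400: €4,290 meets the minimum, no increase.
Late-return penalty: 54 × €170 = €9,180
Damages plus late penalty: €4,290 + €9,180 = €13,470
Costs and fees: 30% of €13,470 = €4,041
Total recovery: €13,470 + €4,041 = €17,511

Recovery: €17,511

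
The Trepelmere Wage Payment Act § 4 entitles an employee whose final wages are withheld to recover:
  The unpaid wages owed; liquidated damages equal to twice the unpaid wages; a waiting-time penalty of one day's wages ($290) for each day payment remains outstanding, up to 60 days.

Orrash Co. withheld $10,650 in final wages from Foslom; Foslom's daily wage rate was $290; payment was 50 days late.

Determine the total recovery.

Doubled: 2 × $10,650 = $21,300
Penalty days: min(50, 60) = 50
Waiting-time penalty: 50 × $290 = $14,500
Total award: $10,650 + $21,300 + $14,500 = $46,450

$46,450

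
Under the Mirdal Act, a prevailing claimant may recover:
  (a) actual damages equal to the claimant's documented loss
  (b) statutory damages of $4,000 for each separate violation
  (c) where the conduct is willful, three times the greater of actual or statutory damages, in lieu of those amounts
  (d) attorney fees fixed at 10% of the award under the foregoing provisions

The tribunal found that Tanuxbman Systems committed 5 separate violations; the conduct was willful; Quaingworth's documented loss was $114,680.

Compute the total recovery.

Total recovery: $378,444

Statutory damages: 5 × $4,000 = $20,000
Greater of actual damages ($114,680) or statutory damages ($20,000): $114,680
Trebled: 3 × $114,680 = $344,040
Attorney fees: 10% of $344,040 = $34,404
Total recovery: $344,040 + $34,404 = $378,444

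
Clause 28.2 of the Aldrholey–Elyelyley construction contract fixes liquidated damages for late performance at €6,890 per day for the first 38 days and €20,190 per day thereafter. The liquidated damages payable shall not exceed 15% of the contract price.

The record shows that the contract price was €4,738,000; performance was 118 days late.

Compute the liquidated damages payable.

Liquidated damages: €710,700

First 38 days: 38 × €6,890 = €261,820
Remaining days: (118 − 38) × €20,190 = €1,615,200
Accrued per-day damages: €261,820 + €1,615,200 = €1,877,020
Cap: 15% of €4,738,000 = €710,700
Cap at €710,700: €1,877,020 exceeds the cap → €710,700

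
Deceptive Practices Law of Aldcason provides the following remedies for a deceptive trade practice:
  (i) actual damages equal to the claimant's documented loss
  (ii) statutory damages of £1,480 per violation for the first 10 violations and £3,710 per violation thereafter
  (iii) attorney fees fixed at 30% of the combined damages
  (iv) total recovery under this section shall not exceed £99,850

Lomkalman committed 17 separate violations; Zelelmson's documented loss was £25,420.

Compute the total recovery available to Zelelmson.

First 10 violations: 10 × £1,480 = £14,800
Remaining violations: (17 − 10) × £3,710 = £25,970
Statutory damages: £14,800 + £25,970 = £40,770
Combined damages: £25,420 + £40,770 = £66,190
Attorney fees: 30% of £66,190 = £19,857
Total before cap: £66,190 + £19,857 = £86,047
Cap at £99,850: £86,047 is within the cap, no reduction.

£86,047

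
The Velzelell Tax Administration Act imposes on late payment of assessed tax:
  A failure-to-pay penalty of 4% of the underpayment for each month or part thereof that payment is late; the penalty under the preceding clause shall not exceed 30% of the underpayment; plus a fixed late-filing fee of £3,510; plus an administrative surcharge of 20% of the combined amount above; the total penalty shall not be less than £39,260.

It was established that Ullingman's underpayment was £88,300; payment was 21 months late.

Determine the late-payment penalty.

Accrued rate: 4% × 21 = 84%, capped at 30% → 30%
Failure-to-pay penalty: 30% of £88,300 = £26,490
Penalty before surcharge: £26,490 + £3,510 = £30,000
Administrative surcharge: 20% of £30,000 = £6,000
Total penalty: £30,000 + £6,000 = £36,000
Minimum £39,260: £36,000 is below the minimum → £39,260

Penalty: £39,260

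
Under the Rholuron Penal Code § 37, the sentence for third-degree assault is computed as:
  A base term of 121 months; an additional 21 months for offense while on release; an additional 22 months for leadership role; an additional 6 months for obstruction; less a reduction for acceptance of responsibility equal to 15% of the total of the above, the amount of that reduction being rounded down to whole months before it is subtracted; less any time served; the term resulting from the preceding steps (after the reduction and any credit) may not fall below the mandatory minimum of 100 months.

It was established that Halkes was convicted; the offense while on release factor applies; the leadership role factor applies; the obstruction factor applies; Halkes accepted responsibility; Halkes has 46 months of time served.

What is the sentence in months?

100 months

Offense while on release enhancement: +21 months
Leadership role enhancement: +22 months
Obstruction enhancement: +6 months
Adjusted term: 121 months + 21 months + 22 months + 6 months = 170 months
Acceptance of responsibility reduction: 15% of 170 months = 25 months (rounded down)
After reduction: 170 − 25 = 145 months
Less time served: 145 months − 46 months = 99 months
Minimum 100 months: 99 months is below the minimum → 100 months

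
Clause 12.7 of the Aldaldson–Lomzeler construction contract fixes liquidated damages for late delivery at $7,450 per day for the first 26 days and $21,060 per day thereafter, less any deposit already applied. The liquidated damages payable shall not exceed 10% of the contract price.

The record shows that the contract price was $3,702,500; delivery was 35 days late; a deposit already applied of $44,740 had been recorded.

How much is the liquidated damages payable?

First 26 days: 26 × $7,450 = $193,700
Remaining days: (35 − 26) × $21,060 = $189,540
Accrued per-day damages: $193,700 + $189,540 = $383,240
Less deposit already applied: $383,240 − $44,740 = $338,500
Cap: 10% of $3,702,500 = $370,250
Cap at $370,250: $338,500 is within the cap, no reduction.

Liquidated damages: $338,500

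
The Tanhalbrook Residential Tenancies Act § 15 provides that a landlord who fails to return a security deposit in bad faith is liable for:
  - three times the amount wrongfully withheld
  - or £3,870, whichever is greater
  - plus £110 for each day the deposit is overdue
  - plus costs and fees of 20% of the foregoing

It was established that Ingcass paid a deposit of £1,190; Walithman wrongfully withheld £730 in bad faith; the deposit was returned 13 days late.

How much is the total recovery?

Recovery: £6,360

Trebled: 3 × £730 = £2,190
Minimum £3,870: £2,190 is below the minimum → £3,870
Late-return penalty: 13 × £110 = £1,430
Damages plus late penalty: £3,870 + £1,430 = £5,300
Costs and fees: 20% of £5,300 = £1,060
Total recovery: £5,300 + £1,060 = £6,360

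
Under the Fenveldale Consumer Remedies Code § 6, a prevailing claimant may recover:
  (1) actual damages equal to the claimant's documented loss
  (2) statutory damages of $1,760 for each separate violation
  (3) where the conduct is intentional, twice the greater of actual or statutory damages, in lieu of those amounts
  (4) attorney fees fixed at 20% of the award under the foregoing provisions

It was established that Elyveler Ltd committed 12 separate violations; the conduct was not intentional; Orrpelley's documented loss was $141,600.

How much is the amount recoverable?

$195,264

Statutory damages: 12 × $1,760 = $21,120
Conduct not intentional: the in-lieu enhancement does not apply.
Actual plus statutory damages: $141,600 + $21,120 = $162,720
Attorney fees: 20% of $162,720 = $32,544
Total recovery: $162,720 + $32,544 = $195,264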